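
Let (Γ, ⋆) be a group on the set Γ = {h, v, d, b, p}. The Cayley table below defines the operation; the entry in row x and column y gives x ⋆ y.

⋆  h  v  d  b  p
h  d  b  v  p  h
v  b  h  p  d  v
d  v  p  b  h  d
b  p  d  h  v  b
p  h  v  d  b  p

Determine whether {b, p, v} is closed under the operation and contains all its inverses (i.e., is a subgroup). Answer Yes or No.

b ⋆ v = d, which is not in {b, p, v}.
The subset is not closed under ⋆, so it is not a subgroup.

No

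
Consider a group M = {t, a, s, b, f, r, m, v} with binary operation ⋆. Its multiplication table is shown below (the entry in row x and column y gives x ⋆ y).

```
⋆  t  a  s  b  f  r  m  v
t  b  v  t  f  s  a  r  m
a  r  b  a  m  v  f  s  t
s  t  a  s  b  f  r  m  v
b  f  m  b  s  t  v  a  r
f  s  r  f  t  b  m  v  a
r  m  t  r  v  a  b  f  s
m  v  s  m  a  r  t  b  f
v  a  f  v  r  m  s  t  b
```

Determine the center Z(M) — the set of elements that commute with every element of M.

An element z is central iff its row equals its column in the table.
For r: r ⋆ t = m ≠ a = t ⋆ r, so r ∉ Z.
Checking each element this way leaves Z(M) = {b, s}.

{b, s}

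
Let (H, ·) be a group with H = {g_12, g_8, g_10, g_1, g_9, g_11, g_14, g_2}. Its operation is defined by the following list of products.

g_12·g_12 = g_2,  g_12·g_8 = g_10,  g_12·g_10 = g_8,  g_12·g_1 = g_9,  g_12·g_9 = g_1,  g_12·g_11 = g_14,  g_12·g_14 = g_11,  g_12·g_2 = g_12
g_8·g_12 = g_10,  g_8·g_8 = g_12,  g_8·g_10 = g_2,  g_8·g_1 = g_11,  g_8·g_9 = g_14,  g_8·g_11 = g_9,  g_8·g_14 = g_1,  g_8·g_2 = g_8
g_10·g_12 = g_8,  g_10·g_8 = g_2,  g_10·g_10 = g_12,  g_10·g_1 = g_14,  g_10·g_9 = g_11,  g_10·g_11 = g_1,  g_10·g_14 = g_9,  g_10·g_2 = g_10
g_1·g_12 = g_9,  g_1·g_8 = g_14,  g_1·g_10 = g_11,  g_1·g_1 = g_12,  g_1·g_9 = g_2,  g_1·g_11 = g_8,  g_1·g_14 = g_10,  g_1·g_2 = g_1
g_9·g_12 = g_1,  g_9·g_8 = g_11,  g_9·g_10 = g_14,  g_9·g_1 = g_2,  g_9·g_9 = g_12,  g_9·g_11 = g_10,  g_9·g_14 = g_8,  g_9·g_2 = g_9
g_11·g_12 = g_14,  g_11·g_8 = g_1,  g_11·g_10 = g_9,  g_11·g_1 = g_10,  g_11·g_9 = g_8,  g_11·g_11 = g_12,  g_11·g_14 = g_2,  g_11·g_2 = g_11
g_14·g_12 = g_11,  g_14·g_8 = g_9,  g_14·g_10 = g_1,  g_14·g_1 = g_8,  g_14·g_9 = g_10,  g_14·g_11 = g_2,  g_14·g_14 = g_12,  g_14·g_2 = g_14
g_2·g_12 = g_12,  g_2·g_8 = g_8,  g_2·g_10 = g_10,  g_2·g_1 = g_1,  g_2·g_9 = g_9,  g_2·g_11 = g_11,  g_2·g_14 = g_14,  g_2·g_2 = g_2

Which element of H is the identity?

The identity e satisfies e·x = x for all x, so its row in the table reproduces the column headers.
Row g_2 reads: g_12, g_8, g_10, g_1, g_9, g_11, g_14, g_2 — exactly the header order. So g_2 is the identity.

g_2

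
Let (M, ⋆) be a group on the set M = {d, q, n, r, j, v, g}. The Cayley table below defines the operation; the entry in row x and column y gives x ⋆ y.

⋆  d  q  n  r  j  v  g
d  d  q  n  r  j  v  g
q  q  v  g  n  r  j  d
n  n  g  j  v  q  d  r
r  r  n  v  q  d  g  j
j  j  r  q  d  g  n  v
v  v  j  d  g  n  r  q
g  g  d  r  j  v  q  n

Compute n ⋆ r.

v

Read row n, column r: n ⋆ r = v.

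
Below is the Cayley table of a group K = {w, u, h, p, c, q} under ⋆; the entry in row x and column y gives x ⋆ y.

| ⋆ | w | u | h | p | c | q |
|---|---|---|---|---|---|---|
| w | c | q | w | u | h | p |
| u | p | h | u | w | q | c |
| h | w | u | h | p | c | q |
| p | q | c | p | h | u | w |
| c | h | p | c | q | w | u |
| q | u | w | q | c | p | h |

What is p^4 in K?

h

p^1 = p
p^2 = p ⋆ p = h
p^3 = h ⋆ p = p
p^4 = p ⋆ p = h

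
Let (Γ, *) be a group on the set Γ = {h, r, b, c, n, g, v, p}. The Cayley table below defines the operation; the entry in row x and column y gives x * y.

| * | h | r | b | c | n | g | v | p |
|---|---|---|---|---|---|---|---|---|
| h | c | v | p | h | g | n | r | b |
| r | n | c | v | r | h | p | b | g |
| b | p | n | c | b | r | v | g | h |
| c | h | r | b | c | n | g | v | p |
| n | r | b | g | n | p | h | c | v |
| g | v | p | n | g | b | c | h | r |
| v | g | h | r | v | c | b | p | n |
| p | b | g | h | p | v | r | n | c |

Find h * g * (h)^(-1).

r

The identity is c. In row h, the entry c sits in column h, so h^(-1) = h.
h * g = n
n * h = r
(Structurally, Γ here is isomorphic to the dihedral group D_4.)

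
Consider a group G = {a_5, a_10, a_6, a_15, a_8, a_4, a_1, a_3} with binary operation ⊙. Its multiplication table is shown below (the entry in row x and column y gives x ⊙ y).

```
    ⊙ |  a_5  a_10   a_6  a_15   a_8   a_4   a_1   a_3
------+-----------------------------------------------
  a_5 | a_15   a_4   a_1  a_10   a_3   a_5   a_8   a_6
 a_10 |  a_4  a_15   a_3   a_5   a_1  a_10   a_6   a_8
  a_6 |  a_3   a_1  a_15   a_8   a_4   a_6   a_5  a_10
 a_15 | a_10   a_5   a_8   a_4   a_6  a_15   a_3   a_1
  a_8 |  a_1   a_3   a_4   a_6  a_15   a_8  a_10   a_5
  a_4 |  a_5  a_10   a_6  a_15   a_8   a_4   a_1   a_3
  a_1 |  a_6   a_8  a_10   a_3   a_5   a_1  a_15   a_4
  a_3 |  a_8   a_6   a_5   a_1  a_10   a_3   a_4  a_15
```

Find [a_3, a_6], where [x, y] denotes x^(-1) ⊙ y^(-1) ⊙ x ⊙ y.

a_15

Identity is a_4; from the table a_3^(-1) = a_1 and a_6^(-1) = a_8.
a_1 ⊙ a_8 = a_5
a_5 ⊙ a_3 = a_6
a_6 ⊙ a_6 = a_15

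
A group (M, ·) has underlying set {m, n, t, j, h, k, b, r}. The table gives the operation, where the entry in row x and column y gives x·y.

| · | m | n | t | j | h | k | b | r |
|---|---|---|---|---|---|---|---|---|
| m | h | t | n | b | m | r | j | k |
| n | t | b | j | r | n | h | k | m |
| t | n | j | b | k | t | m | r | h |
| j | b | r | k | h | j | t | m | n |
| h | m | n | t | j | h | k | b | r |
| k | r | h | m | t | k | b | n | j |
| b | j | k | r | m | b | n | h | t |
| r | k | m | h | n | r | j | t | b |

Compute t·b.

Read row t, column b: t·b = r.

r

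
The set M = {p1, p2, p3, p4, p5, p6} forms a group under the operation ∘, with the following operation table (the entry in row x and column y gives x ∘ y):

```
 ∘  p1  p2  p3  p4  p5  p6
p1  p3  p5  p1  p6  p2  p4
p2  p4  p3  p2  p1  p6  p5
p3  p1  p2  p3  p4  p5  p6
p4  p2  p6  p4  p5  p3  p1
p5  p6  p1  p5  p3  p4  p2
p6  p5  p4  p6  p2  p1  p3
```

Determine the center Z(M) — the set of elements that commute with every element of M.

{p3}

An element z is central iff its row equals its column in the table.
For p4: p4 ∘ p1 = p2 ≠ p6 = p1 ∘ p4, so p4 ∉ Z.
Checking each element this way leaves Z(M) = {p3}.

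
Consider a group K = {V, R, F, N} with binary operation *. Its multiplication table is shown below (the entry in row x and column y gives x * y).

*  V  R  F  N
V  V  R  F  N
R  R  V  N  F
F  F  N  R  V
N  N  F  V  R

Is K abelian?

Check whether the table is symmetric across its main diagonal.
Every entry (row x, col y) equals the entry (row y, col x), so K is abelian.

Yes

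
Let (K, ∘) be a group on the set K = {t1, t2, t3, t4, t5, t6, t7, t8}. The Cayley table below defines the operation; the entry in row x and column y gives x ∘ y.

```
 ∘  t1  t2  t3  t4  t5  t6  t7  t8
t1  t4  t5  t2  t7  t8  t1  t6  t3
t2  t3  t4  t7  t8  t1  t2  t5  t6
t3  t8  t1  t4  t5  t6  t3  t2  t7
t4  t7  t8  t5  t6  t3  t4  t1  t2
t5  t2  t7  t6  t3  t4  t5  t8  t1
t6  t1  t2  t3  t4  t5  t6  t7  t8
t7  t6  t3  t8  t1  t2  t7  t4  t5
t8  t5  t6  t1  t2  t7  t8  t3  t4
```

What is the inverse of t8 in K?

First locate the identity: row t6 matches the header, so t6 is the identity.
Scan row t8 for t6: t8 ∘ t2 = t6. Hence t8^(-1) = t2.

t2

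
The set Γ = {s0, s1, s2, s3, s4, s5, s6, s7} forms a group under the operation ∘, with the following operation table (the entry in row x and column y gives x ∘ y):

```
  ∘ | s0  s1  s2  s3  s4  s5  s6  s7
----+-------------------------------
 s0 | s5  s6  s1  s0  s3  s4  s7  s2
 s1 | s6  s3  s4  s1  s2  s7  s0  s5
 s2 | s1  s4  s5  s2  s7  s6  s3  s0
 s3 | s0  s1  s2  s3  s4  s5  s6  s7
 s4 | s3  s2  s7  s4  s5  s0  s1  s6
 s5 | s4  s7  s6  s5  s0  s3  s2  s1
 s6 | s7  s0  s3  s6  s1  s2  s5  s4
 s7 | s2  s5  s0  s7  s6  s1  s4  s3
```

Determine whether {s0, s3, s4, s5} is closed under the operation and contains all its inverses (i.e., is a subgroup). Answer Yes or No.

Yes

{s0, s3, s4, s5} contains the identity s3.
Checking products: every product of two elements of {s0, s3, s4, s5} (read from the table) lies in {s0, s3, s4, s5}, so the set is closed.
In a finite group, a nonempty closed subset is a subgroup. So {s0, s3, s4, s5} ≤ Γ.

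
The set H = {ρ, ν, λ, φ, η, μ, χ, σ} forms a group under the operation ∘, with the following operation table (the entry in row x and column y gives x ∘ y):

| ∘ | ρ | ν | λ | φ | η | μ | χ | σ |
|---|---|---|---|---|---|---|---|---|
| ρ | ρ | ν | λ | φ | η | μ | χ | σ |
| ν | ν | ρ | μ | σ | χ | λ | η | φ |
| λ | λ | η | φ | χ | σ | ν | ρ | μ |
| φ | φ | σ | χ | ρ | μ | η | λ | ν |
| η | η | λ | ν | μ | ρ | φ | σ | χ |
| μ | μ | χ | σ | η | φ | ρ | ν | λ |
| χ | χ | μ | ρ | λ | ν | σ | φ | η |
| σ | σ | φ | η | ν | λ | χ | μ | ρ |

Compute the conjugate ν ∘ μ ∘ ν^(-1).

The identity is ρ. In row ν, the entry ρ sits in column ν, so ν^(-1) = ν.
ν ∘ μ = λ
λ ∘ ν = η

η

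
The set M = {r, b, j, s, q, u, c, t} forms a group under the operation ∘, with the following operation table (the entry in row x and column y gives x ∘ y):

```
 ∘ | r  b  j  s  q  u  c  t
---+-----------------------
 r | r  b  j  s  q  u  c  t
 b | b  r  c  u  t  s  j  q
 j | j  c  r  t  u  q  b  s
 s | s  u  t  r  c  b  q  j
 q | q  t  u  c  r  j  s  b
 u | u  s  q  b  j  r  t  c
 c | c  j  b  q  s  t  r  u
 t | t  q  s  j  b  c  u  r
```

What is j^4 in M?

r

j^1 = j
j^2 = j ∘ j = r
j^3 = r ∘ j = j
j^4 = j ∘ j = r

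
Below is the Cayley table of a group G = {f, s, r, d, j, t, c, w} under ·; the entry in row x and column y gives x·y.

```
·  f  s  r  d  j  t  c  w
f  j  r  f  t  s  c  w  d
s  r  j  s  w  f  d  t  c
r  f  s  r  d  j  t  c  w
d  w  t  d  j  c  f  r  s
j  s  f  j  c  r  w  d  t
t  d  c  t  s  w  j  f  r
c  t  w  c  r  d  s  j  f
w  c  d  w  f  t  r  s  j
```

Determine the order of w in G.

The identity element is r (its row matches the header).
w^1 = w
w^2 = w·w = j
w^3 = j·w = t
w^4 = t·w = r
The first power of w equal to the identity is w^4, so ord(w) = 4.

4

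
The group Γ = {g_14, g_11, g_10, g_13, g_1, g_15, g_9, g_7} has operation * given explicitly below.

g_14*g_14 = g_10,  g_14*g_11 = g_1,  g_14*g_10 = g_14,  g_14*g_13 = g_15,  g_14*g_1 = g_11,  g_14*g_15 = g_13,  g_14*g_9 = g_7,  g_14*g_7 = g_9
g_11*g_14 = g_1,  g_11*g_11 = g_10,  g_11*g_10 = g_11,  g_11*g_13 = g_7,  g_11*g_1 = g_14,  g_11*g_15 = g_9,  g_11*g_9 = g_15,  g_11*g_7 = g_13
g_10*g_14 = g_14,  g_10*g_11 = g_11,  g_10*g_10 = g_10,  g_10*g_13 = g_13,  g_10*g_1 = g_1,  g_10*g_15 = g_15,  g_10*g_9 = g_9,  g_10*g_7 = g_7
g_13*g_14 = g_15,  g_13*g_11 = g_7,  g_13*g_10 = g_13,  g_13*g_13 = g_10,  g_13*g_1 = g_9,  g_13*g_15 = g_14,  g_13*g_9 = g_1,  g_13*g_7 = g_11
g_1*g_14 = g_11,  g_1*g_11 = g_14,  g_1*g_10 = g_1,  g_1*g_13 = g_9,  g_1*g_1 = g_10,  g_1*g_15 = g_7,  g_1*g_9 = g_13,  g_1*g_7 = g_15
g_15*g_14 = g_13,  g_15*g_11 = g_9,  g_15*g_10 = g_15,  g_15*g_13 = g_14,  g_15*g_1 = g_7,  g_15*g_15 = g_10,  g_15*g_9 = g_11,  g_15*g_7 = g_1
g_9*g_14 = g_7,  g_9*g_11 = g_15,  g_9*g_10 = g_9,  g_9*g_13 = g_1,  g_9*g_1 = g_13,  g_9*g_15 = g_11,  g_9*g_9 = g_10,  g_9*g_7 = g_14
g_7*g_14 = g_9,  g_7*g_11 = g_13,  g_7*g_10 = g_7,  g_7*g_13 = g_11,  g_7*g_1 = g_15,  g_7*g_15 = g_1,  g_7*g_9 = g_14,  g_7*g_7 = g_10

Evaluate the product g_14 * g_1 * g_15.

g_14 * g_1 = g_11
g_11 * g_15 = g_9

g_9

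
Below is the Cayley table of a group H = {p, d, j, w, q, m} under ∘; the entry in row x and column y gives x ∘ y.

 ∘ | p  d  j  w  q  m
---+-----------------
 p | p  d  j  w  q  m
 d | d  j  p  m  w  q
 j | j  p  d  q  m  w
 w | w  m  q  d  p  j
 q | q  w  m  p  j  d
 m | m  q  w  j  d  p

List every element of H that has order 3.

{d, j}

Identity is p. Compute the order of each non-identity element by repeated multiplication:
  d: d → j → p  (order 3)
  j: j → d → p  (order 3)
  w: w → d → m → j → q → p  (order 6)
  q: q → j → m → d → w → p  (order 6)
  m: m → p  (order 2)
Elements of order 3: {d, j}.
(Structurally, H here is isomorphic to the cyclic group Z_6.)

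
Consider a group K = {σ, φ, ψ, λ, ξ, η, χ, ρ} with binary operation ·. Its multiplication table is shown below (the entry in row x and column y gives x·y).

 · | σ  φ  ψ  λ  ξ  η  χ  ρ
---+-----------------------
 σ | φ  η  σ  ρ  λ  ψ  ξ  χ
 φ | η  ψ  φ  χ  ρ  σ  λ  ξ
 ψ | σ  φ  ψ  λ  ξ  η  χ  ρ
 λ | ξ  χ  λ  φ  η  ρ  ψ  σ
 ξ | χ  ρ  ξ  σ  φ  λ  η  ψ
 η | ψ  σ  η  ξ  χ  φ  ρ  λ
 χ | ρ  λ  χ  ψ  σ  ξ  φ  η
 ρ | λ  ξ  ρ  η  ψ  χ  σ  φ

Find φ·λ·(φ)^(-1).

The identity is ψ. In row φ, the entry ψ sits in column φ, so φ^(-1) = φ.
φ·λ = χ
χ·φ = λ

λ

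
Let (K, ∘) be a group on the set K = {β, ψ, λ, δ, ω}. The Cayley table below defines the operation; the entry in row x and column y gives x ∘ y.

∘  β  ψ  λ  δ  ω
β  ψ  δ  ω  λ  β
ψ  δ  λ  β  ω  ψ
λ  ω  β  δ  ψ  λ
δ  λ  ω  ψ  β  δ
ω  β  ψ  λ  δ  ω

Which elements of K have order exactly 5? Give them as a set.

{β, δ, λ, ψ}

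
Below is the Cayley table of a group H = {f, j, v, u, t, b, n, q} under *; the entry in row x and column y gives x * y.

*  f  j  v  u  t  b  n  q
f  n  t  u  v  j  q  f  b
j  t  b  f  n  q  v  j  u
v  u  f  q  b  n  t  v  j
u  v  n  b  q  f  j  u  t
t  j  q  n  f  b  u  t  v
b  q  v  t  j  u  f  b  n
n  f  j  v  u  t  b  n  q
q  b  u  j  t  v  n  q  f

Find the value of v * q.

j

Read row v, column q: v * q = j.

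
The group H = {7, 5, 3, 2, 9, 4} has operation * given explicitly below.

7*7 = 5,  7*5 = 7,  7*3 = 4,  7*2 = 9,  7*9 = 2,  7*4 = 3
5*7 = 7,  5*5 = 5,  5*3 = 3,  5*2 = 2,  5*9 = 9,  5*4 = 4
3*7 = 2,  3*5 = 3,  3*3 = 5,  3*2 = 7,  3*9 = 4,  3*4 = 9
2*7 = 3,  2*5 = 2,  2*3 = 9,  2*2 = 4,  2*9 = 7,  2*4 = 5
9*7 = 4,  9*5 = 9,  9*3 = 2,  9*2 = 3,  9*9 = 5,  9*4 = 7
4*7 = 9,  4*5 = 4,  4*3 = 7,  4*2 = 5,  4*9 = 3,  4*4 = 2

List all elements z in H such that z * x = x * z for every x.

{5}

An element z is central iff its row equals its column in the table.
For 4: 4 * 3 = 7 ≠ 9 = 3 * 4, so 4 ∉ Z.
Checking each element this way leaves Z(H) = {5}.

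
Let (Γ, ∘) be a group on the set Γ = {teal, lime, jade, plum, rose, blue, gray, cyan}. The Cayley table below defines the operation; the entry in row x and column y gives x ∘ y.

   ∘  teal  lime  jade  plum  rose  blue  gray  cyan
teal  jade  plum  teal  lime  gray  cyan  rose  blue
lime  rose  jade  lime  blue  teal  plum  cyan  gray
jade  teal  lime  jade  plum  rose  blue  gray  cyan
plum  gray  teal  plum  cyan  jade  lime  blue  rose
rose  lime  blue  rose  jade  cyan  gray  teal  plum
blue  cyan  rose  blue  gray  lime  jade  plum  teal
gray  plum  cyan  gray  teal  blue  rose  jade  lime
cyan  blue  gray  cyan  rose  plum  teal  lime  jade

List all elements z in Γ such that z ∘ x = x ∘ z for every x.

An element z is central iff its row equals its column in the table.
For plum: plum ∘ gray = blue ≠ teal = gray ∘ plum, so plum ∉ Z.
Checking each element this way leaves Z(Γ) = {cyan, jade}.

{cyan, jade}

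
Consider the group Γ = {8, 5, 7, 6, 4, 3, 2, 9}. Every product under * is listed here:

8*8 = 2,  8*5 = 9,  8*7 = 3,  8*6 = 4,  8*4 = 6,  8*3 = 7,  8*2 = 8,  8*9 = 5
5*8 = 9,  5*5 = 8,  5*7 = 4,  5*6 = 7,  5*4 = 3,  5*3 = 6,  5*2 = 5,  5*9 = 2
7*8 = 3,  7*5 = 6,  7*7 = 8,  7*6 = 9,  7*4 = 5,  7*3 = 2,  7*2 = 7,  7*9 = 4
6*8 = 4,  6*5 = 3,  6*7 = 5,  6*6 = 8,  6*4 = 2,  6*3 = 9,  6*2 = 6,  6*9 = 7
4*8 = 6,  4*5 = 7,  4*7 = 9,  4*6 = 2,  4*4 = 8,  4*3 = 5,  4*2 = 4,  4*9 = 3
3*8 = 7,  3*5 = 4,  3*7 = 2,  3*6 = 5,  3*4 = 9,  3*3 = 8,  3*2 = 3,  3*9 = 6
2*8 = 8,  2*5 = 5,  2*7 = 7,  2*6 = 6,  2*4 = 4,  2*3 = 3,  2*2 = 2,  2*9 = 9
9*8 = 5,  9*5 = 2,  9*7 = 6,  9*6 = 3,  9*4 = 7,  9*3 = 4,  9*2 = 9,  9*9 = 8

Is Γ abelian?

No

6*9 = 7 but 9*6 = 3.
Since 6 and 9 do not commute, Γ is not abelian.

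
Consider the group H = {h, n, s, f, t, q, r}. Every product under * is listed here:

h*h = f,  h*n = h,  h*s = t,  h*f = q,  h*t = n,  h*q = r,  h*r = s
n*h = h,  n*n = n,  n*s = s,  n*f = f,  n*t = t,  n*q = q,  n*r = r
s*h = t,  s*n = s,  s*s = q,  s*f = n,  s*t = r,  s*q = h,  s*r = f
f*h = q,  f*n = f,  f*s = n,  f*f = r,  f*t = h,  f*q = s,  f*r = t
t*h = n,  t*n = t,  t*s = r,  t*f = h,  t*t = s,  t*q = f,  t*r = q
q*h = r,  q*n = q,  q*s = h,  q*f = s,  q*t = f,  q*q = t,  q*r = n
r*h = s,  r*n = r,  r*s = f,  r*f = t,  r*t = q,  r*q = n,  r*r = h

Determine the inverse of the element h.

t

First locate the identity: row n matches the header, so n is the identity.
Scan row h for n: h*t = n. Hence h^(-1) = t.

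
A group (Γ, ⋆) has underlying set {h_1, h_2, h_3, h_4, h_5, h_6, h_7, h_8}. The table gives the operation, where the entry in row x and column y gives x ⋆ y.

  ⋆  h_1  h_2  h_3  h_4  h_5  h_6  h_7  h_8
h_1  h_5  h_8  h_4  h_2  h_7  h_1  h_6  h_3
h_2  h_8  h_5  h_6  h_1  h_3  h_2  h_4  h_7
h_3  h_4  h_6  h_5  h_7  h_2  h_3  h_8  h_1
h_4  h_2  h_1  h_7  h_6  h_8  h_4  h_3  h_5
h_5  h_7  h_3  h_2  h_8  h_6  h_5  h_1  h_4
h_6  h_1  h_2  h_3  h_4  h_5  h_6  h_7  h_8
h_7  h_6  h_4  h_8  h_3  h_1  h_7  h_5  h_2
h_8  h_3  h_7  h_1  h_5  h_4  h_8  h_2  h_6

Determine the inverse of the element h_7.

h_1

First locate the identity: row h_6 matches the header, so h_6 is the identity.
Scan row h_7 for h_6: h_7 ⋆ h_1 = h_6. Hence h_7^(-1) = h_1.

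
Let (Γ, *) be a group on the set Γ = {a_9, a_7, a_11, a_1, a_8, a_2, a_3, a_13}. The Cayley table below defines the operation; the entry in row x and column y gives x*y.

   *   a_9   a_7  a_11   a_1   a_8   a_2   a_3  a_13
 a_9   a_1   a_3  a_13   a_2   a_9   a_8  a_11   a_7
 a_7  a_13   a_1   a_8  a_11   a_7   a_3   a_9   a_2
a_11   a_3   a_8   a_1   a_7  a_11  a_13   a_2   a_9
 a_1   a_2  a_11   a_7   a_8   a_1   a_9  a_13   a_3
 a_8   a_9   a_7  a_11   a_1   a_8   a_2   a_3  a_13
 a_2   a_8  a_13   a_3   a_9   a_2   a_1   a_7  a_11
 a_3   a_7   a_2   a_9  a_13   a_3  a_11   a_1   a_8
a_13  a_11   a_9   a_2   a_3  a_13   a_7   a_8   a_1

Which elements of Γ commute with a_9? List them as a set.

{a_1, a_2, a_8, a_9}

Compare row a_9 with column a_9 entry by entry.
a_2*a_9 = a_8 = a_9*a_2, so a_2 commutes with a_9.
a_7*a_9 = a_13 but a_9*a_7 = a_3, so a_7 does not.
Collecting the elements that commute with a_9: C(a_9) = {a_1, a_2, a_8, a_9}.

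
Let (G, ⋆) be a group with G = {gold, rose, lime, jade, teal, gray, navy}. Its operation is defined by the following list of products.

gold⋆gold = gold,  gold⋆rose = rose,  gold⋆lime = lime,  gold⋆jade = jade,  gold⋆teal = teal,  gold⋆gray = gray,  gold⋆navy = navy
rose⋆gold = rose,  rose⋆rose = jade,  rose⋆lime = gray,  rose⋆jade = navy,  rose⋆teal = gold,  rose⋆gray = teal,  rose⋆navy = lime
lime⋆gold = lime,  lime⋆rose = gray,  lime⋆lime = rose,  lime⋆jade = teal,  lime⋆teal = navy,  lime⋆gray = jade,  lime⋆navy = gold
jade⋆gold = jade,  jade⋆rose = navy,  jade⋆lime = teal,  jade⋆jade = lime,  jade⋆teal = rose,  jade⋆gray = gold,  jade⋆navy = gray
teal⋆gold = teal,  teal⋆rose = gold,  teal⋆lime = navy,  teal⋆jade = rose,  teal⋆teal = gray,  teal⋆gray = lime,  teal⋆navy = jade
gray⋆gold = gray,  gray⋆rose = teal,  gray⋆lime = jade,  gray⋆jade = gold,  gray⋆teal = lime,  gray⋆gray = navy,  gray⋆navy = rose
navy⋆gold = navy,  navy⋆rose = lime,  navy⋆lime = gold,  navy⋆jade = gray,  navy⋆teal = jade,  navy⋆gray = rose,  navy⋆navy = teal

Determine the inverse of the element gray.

First locate the identity: row gold matches the header, so gold is the identity.
Scan row gray for gold: gray ⋆ jade = gold. Hence gray^(-1) = jade.

jade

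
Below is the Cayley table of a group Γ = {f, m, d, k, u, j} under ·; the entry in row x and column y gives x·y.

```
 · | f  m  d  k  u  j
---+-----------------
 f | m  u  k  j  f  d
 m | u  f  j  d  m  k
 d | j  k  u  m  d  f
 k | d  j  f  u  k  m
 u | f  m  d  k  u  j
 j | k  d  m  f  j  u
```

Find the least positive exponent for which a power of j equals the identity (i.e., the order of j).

2

The identity element is u (its row matches the header).
j^1 = j
j^2 = j·j = u
The first power of j equal to the identity is j^2, so ord(j) = 2.
(Structurally, Γ here is isomorphic to the symmetric group S_3.)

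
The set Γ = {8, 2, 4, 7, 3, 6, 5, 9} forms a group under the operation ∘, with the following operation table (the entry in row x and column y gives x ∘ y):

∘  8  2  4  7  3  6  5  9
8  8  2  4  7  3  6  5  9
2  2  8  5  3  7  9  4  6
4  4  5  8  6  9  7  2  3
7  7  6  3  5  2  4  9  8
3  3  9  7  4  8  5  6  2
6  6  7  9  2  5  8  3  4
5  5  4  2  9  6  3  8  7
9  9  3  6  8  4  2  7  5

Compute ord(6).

The identity element is 8 (its row matches the header).
6^1 = 6
6^2 = 6 ∘ 6 = 8
The first power of 6 equal to the identity is 6^2, so ord(6) = 2.
(Structurally, Γ here is isomorphic to the dihedral group D_4.)

2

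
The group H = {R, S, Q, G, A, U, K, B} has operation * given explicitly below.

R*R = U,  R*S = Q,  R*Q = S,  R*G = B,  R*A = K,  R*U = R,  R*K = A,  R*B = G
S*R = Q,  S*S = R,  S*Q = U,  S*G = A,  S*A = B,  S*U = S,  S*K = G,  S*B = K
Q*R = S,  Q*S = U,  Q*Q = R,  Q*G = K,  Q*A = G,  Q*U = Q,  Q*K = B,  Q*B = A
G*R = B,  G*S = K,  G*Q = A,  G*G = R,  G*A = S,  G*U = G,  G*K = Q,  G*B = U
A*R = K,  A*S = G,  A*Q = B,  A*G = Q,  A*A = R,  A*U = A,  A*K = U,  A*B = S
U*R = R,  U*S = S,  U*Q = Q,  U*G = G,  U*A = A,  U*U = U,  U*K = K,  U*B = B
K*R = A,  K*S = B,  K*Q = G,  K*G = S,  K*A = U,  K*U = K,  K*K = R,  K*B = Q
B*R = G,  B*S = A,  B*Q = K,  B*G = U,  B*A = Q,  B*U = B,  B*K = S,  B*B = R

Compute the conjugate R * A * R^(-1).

The identity is U. In row R, the entry U sits in column R, so R^(-1) = R.
R * A = K
K * R = A

A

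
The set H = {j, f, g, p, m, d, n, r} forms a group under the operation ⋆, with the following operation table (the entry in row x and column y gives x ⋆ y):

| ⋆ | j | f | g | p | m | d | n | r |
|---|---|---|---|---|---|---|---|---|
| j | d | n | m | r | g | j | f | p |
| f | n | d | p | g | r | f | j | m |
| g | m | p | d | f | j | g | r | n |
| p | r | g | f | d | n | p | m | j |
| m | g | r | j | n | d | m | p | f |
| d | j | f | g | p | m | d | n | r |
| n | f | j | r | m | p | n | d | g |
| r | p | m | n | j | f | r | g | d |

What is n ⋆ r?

Read row n, column r: n ⋆ r = g.
(Structurally, H here is isomorphic to the elementary abelian group (Z_2)^3.)

g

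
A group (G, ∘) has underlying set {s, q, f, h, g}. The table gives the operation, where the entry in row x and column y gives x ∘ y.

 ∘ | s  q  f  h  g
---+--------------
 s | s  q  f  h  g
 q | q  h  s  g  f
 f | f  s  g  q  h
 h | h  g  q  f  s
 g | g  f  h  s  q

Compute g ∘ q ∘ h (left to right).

g ∘ q = f
f ∘ h = q

q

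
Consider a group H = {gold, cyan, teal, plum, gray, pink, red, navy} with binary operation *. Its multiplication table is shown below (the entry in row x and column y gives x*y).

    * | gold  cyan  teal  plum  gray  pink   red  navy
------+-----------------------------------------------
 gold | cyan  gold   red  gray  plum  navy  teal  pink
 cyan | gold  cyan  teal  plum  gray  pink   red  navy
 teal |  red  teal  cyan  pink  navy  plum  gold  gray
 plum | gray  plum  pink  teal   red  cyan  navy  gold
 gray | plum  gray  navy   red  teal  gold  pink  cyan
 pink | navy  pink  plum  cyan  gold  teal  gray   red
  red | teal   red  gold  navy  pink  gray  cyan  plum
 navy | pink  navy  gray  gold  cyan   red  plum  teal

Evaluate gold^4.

gold^1 = gold
gold^2 = gold*gold = cyan
gold^3 = cyan*gold = gold
gold^4 = gold*gold = cyan
(Structurally, H here is isomorphic to Z_2 x Z_4.)

cyan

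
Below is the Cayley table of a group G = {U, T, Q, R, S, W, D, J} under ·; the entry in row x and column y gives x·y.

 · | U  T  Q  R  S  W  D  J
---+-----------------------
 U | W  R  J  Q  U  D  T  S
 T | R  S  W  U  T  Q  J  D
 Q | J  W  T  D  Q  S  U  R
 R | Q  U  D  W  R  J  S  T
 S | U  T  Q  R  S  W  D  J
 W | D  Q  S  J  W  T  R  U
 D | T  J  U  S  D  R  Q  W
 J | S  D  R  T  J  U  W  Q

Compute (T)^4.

S

T^1 = T
T^2 = T·T = S
T^3 = S·T = T
T^4 = T·T = S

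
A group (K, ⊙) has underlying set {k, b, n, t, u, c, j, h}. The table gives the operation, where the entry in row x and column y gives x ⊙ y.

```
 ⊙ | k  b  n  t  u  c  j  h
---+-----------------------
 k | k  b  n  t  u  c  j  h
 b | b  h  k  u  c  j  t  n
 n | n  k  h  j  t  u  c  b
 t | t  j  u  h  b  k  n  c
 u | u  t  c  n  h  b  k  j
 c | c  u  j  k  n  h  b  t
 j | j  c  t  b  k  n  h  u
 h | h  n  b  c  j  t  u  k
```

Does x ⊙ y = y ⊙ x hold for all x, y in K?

No

b ⊙ j = t but j ⊙ b = c.
Since b and j do not commute, K is not abelian.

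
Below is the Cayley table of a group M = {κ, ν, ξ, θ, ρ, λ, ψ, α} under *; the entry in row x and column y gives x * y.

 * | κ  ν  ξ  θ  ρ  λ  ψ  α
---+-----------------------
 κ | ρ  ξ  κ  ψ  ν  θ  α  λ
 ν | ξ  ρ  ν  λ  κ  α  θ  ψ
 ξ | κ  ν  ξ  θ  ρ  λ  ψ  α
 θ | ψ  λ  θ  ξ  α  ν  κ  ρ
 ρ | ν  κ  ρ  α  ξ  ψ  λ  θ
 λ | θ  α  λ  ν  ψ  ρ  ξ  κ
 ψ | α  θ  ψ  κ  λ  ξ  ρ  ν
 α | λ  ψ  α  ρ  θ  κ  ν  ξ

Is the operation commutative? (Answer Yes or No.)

Check whether the table is symmetric across its main diagonal.
Every entry (row x, col y) equals the entry (row y, col x), so M is abelian.

Yes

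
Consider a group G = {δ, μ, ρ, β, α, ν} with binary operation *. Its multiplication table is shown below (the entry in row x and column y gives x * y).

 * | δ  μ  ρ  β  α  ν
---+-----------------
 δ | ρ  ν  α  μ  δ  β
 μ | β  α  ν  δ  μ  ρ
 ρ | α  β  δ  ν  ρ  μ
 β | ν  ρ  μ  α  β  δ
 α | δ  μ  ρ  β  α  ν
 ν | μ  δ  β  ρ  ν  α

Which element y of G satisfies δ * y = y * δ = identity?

First locate the identity: row α matches the header, so α is the identity.
Scan row δ for α: δ * ρ = α. Hence δ^(-1) = ρ.

ρ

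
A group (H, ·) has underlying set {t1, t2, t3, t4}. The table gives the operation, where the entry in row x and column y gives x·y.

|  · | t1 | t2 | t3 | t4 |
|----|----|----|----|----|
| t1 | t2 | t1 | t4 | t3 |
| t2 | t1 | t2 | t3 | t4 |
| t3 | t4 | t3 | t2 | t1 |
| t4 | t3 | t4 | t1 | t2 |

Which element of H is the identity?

t2

The identity e satisfies e·x = x for all x, so its row in the table reproduces the column headers.
Row t2 reads: t1, t2, t3, t4 — exactly the header order. So t2 is the identity.
(Structurally, H here is isomorphic to the Klein four-group V_4.)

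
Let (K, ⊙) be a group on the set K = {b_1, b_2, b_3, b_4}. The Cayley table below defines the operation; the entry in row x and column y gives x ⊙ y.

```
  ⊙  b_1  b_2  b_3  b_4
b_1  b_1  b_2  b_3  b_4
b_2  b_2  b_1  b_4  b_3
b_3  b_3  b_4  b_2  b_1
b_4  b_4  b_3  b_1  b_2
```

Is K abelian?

Check whether the table is symmetric across its main diagonal.
Every entry (row x, col y) equals the entry (row y, col x), so K is abelian.

Yes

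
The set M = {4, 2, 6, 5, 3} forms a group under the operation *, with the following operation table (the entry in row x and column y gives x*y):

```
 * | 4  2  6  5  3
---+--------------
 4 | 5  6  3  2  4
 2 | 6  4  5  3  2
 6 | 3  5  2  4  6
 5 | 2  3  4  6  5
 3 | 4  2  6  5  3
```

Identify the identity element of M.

The identity e satisfies e*x = x for all x, so its row in the table reproduces the column headers.
Row 3 reads: 4, 2, 6, 5, 3 — exactly the header order. So 3 is the identity.

3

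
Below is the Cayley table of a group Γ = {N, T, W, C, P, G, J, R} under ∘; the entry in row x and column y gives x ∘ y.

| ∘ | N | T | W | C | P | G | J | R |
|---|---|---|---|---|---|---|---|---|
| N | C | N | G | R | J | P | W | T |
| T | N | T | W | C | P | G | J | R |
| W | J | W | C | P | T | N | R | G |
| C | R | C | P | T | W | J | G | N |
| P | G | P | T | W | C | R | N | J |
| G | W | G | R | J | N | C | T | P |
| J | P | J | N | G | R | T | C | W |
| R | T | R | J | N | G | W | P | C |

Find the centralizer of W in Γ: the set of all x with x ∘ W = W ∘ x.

Compare row W with column W entry by entry.
C ∘ W = P = W ∘ C, so C commutes with W.
G ∘ W = R but W ∘ G = N, so G does not.
Collecting the elements that commute with W: C(W) = {C, P, T, W}.

{C, P, T, W}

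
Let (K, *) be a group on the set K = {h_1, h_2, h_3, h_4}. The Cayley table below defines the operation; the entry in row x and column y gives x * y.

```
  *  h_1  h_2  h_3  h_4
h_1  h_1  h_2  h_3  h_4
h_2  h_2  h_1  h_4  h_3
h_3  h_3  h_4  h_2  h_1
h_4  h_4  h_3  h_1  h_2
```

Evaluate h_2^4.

h_1

h_2^1 = h_2
h_2^2 = h_2 * h_2 = h_1
h_2^3 = h_1 * h_2 = h_2
h_2^4 = h_2 * h_2 = h_1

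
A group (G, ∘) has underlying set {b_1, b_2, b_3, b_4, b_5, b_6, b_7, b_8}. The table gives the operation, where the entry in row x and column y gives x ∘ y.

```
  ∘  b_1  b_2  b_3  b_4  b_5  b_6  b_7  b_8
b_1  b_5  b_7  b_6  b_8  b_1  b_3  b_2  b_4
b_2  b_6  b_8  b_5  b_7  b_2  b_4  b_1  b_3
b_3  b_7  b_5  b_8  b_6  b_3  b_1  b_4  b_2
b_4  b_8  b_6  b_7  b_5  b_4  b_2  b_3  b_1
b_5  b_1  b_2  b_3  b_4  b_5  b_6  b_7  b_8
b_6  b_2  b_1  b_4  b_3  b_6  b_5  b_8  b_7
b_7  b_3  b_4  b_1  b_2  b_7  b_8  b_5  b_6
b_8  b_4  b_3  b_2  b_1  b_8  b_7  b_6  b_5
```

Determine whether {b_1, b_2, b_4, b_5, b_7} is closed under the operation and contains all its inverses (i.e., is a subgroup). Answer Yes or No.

b_2 ∘ b_2 = b_8, which is not in {b_1, b_2, b_4, b_5, b_7}.
The subset is not closed under ∘, so it is not a subgroup.

No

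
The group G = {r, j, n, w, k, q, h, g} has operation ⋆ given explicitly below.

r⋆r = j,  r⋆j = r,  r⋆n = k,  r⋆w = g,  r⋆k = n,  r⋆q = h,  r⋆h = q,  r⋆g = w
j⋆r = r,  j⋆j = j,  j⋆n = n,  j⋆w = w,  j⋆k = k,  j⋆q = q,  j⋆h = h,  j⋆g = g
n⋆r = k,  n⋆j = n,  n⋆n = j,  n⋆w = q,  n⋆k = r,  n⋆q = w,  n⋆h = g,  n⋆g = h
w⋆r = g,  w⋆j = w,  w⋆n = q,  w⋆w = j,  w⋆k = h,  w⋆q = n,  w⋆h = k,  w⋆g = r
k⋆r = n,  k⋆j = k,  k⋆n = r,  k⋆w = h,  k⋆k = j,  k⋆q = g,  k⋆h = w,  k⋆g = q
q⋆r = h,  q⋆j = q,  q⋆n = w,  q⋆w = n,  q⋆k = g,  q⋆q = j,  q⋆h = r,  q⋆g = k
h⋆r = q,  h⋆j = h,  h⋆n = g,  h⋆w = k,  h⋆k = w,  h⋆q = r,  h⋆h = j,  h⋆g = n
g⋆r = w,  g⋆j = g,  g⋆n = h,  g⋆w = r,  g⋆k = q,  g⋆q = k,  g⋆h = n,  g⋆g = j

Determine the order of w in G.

2

The identity element is j (its row matches the header).
w^1 = w
w^2 = w ⋆ w = j
The first power of w equal to the identity is w^2, so ord(w) = 2.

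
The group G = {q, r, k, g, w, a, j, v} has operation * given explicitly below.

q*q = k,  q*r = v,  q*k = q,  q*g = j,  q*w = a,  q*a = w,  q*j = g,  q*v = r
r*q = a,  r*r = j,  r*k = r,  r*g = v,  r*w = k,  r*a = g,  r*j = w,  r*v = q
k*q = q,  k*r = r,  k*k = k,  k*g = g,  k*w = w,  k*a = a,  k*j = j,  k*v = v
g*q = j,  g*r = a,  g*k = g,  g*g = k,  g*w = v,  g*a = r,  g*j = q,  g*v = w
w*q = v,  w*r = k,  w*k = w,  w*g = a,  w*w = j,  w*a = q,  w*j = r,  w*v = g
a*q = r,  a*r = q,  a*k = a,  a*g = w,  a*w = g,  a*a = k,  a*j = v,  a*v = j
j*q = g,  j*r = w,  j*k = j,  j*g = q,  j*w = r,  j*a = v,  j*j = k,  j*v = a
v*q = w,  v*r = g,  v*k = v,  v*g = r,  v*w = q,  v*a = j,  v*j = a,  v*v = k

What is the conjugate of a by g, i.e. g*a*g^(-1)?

v

The identity is k. In row g, the entry k sits in column g, so g^(-1) = g.
g*a = r
r*g = v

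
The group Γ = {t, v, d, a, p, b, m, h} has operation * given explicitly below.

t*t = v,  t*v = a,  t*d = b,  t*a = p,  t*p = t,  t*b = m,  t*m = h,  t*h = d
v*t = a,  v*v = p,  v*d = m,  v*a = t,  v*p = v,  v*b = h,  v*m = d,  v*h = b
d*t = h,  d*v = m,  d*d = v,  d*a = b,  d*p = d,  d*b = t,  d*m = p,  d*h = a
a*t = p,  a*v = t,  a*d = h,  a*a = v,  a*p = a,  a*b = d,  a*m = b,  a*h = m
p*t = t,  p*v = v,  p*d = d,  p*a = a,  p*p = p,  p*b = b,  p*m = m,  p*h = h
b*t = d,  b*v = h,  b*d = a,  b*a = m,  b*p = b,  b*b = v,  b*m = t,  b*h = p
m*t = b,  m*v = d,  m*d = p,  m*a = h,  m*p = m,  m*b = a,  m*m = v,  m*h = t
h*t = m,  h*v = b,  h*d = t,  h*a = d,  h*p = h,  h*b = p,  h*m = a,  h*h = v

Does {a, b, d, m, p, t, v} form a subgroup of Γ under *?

v * b = h, which is not in {a, b, d, m, p, t, v}.
The subset is not closed under *, so it is not a subgroup.
(Structurally, Γ here is isomorphic to the quaternion group Q_8.)

No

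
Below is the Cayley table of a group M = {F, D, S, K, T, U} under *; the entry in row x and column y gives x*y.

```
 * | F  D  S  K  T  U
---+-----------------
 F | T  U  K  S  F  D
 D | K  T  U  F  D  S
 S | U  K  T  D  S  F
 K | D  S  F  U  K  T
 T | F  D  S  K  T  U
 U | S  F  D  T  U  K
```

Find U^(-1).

First locate the identity: row T matches the header, so T is the identity.
Scan row U for T: U*K = T. Hence U^(-1) = K.

K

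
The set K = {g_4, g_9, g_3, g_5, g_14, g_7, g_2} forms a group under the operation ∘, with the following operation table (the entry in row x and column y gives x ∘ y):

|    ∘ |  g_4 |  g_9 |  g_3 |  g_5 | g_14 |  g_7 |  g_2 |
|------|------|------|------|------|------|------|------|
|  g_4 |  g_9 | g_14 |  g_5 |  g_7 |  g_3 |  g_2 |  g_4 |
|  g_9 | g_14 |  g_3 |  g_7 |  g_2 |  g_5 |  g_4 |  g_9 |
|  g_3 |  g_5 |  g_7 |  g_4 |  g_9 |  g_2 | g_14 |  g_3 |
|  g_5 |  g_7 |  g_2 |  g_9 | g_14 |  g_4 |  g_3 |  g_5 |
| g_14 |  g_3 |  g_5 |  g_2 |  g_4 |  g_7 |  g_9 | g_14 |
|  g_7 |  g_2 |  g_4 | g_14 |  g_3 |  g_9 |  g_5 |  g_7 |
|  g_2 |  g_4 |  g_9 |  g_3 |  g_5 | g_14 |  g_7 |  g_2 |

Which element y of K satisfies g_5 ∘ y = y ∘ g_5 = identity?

g_9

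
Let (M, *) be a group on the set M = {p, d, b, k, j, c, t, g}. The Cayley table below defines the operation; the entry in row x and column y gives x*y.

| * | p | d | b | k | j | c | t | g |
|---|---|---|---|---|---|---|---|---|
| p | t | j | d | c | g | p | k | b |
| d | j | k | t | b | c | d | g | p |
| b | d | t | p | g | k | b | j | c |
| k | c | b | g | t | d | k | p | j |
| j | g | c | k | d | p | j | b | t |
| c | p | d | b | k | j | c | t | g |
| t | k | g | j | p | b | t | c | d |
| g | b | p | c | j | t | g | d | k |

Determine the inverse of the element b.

g

First locate the identity: row c matches the header, so c is the identity.
Scan row b for c: b*g = c. Hence b^(-1) = g.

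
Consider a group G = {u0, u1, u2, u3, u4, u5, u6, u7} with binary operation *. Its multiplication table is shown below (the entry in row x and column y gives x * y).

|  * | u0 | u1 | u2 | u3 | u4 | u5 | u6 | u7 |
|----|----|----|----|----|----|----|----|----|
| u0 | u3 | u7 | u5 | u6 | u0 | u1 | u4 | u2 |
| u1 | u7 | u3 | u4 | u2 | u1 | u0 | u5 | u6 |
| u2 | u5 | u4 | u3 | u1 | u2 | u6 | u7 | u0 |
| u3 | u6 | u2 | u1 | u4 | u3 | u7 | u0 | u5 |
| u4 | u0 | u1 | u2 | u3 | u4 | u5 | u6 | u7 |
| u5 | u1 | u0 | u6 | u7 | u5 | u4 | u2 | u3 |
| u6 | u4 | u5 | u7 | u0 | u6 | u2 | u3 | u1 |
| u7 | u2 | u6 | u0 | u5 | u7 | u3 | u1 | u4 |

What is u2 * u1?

Read row u2, column u1: u2 * u1 = u4.

u4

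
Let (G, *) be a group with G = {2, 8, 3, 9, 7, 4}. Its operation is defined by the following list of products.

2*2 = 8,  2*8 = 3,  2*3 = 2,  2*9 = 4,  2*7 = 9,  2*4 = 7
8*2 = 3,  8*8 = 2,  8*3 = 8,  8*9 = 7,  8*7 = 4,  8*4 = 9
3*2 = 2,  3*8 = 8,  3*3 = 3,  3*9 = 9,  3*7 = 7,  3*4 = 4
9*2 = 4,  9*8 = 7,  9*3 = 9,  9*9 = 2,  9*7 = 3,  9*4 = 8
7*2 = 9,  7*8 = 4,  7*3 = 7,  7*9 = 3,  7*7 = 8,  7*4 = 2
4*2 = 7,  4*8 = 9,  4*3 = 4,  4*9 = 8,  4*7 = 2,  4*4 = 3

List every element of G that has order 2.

{4}

Identity is 3. Compute the order of each non-identity element by repeated multiplication:
  2: 2 → 8 → 3  (order 3)
  8: 8 → 2 → 3  (order 3)
  9: 9 → 2 → 4 → 8 → 7 → 3  (order 6)
  7: 7 → 8 → 4 → 2 → 9 → 3  (order 6)
  4: 4 → 3  (order 2)
Elements of order 2: {4}.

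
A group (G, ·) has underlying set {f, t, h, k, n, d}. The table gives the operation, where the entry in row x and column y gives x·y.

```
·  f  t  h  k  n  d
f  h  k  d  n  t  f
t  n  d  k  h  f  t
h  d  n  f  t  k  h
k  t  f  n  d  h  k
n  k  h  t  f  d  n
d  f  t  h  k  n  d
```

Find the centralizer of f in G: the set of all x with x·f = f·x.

Compare row f with column f entry by entry.
h·f = d = f·h, so h commutes with f.
t·f = n but f·t = k, so t does not.
Collecting the elements that commute with f: C(f) = {d, f, h}.
(Structurally, G here is isomorphic to the symmetric group S_3.)

{d, f, h}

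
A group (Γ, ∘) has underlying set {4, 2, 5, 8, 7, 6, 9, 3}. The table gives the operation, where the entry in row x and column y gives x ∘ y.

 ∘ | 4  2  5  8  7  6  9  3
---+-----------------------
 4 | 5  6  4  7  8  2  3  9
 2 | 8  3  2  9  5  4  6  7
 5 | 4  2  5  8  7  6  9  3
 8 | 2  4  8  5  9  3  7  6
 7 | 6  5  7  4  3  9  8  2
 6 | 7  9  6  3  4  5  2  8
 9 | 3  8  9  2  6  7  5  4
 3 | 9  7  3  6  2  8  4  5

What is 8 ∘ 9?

Read row 8, column 9: 8 ∘ 9 = 7.
(Structurally, Γ here is isomorphic to the dihedral group D_4.)

7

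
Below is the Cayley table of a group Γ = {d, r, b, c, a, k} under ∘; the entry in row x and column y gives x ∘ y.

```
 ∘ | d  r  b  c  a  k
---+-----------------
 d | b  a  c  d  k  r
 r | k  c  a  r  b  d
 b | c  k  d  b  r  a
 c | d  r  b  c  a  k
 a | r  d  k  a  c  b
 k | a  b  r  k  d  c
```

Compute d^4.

d^1 = d
d^2 = d ∘ d = b
d^3 = b ∘ d = c
d^4 = c ∘ d = d

d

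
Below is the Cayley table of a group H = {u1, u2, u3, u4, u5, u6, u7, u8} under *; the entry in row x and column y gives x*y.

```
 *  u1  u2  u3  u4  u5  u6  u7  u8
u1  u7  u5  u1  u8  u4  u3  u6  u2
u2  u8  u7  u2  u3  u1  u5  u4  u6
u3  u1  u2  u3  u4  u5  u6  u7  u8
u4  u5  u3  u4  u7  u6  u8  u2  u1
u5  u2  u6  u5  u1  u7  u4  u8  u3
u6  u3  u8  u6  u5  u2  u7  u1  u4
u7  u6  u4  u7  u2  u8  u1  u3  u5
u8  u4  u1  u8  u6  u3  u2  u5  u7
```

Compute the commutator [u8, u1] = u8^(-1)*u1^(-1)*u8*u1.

u7

Identity is u3; from the table u8^(-1) = u5 and u1^(-1) = u6.
u5*u6 = u4
u4*u8 = u1
u1*u1 = u7
(Structurally, H here is isomorphic to the quaternion group Q_8.)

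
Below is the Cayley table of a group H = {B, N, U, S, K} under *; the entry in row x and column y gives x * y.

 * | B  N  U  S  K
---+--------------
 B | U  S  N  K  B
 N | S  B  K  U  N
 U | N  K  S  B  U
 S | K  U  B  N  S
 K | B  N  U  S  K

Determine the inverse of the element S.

B

First locate the identity: row K matches the header, so K is the identity.
Scan row S for K: S * B = K. Hence S^(-1) = B.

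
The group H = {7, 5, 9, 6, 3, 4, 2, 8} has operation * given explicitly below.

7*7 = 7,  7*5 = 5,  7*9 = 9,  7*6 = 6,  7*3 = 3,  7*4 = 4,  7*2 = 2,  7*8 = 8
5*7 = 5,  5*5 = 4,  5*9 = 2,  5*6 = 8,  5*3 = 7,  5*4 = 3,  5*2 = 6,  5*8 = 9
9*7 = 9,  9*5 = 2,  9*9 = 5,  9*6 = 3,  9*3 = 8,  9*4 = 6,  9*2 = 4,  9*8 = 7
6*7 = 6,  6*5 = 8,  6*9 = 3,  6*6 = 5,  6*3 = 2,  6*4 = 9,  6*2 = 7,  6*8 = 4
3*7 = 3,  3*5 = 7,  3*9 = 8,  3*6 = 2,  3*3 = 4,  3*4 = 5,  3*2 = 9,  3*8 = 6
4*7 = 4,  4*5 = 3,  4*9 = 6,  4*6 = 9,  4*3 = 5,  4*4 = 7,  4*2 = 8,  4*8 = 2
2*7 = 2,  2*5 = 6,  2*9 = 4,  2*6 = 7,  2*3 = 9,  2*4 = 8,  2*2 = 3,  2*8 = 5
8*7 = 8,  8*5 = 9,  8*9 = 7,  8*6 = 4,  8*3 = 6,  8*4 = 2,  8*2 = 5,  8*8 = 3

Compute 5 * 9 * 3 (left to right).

5 * 9 = 2
2 * 3 = 9

9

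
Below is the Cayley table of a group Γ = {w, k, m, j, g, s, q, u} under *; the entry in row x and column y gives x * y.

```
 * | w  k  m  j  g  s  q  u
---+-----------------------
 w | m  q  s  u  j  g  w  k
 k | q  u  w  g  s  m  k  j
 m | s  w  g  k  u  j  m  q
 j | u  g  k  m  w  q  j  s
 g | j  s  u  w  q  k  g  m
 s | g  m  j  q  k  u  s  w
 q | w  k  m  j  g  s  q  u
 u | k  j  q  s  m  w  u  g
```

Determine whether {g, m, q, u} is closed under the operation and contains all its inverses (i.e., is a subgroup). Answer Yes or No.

Yes

{g, m, q, u} contains the identity q.
Checking products: every product of two elements of {g, m, q, u} (read from the table) lies in {g, m, q, u}, so the set is closed.
In a finite group, a nonempty closed subset is a subgroup. So {g, m, q, u} ≤ Γ.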